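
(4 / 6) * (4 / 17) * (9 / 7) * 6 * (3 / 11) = 0.33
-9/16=-0.56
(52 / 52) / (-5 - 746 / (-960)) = -480 / 2027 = -0.24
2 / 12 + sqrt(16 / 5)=1 / 6 + 4 * sqrt(5) / 5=1.96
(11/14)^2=0.62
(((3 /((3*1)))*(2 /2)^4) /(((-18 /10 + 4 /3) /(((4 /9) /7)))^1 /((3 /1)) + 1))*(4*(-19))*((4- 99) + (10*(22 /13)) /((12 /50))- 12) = -2162960 /1131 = -1912.43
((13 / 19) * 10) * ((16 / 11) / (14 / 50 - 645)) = -26000 / 1684331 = -0.02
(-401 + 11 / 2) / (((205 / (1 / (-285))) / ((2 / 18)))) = 791 / 1051650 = 0.00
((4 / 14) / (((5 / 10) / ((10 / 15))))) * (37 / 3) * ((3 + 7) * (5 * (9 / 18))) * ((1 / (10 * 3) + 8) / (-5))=-35668 / 189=-188.72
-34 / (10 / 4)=-68 / 5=-13.60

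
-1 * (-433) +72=505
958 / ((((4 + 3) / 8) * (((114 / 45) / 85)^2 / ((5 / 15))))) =1038232500 / 2527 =410855.76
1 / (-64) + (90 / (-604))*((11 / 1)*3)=-47671 / 9664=-4.93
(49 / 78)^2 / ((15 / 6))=2401 / 15210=0.16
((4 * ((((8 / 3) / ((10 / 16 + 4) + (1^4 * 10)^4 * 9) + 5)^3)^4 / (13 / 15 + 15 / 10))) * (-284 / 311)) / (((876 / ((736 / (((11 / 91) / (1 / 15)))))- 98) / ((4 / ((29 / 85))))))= 2295312756857973089901467092646383927042564468171507172878874421727101908416817103302536729600 / 49792581786641687956315499455045780345395354208462644572565091617585340121903079284241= 46097484.29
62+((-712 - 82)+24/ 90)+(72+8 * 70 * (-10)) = -93896/ 15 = -6259.73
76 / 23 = 3.30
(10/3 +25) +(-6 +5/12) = 91/4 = 22.75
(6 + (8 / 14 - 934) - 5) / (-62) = 6527 / 434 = 15.04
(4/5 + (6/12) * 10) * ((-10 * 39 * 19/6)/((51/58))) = -415454/51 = -8146.16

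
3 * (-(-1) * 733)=2199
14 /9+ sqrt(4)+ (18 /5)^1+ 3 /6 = 689 /90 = 7.66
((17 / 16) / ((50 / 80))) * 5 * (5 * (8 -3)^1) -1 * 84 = 257 / 2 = 128.50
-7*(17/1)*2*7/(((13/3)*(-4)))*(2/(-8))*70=-87465/52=-1682.02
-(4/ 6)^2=-4/ 9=-0.44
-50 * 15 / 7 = -750 / 7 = -107.14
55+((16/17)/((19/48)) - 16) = 13365/323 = 41.38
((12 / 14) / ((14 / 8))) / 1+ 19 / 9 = 1147 / 441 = 2.60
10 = 10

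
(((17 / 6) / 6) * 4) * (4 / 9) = 68 / 81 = 0.84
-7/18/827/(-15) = 7/223290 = 0.00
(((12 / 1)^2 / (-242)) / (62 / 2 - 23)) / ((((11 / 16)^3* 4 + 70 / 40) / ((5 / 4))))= -1280 / 41987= -0.03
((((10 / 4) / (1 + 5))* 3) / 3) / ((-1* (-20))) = 1 / 48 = 0.02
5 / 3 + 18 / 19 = 149 / 57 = 2.61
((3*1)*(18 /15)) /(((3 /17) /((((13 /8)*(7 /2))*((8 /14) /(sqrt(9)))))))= 221 /10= 22.10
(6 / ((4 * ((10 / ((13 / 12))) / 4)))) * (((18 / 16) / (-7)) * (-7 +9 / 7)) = 117 / 196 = 0.60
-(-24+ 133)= -109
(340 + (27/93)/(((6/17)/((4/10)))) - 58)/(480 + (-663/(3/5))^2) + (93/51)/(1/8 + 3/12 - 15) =-46867611571/376583883975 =-0.12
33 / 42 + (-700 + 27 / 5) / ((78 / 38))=-921673 / 2730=-337.61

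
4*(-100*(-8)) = 3200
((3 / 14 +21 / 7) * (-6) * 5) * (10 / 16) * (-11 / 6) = 12375 / 112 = 110.49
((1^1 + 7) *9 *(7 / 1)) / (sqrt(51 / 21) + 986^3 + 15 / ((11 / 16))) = 0.00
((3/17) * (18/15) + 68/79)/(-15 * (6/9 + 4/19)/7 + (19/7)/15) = -2873598/4551427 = -0.63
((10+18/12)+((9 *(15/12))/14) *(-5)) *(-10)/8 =-2095/224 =-9.35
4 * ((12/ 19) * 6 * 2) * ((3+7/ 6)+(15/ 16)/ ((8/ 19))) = 7365/ 38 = 193.82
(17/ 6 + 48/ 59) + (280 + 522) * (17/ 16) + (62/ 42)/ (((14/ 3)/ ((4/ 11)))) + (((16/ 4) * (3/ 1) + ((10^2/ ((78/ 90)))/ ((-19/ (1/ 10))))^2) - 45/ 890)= 3597976253738155/ 4144154438424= 868.21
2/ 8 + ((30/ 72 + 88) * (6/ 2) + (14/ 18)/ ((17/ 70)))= 82223/ 306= 268.70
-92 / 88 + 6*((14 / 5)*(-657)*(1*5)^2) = -6070703 / 22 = -275941.05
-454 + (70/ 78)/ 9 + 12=-155107/ 351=-441.90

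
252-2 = 250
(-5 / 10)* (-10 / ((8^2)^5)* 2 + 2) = -536870907 / 536870912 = -1.00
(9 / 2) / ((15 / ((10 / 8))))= 3 / 8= 0.38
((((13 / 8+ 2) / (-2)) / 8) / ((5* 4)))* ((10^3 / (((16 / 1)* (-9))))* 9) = 725 / 1024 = 0.71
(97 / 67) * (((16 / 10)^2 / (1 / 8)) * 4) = 198656 / 1675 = 118.60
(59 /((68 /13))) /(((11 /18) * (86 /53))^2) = 174514743 /15213572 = 11.47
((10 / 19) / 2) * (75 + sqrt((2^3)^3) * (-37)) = 375 / 19-2960 * sqrt(2) / 19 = -200.58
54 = 54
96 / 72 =4 / 3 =1.33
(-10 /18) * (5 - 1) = -20 /9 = -2.22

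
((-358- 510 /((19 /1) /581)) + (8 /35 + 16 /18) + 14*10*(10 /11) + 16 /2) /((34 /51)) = -520651916 /21945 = -23725.31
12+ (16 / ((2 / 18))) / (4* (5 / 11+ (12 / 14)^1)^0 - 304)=288 / 25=11.52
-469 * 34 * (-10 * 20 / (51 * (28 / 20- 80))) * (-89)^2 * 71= -527522758000 / 1179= -447432364.72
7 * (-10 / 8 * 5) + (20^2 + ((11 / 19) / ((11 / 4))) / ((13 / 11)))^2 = 160098.79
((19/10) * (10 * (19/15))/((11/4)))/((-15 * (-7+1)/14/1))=10108/7425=1.36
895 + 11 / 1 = 906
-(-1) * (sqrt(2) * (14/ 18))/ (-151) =-0.01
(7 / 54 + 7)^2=148225 / 2916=50.83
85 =85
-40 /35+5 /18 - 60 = -7669 /126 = -60.87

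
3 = 3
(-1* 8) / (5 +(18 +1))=-1 / 3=-0.33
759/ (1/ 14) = 10626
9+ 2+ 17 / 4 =61 / 4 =15.25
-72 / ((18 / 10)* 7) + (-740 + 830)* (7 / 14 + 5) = 3425 / 7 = 489.29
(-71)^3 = -357911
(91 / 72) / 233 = 91 / 16776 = 0.01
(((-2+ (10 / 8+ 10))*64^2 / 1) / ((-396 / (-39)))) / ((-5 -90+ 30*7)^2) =123136 / 436425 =0.28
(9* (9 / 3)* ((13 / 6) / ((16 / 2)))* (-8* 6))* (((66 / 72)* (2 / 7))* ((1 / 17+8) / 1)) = -176319 / 238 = -740.84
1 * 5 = 5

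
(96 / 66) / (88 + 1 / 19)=304 / 18403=0.02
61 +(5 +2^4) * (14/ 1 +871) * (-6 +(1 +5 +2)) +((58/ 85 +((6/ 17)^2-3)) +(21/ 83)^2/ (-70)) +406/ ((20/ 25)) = 37736.31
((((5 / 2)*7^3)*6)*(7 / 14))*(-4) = -10290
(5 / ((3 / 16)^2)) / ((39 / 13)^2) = 1280 / 81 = 15.80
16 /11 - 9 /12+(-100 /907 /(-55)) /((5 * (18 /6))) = 84367 /119724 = 0.70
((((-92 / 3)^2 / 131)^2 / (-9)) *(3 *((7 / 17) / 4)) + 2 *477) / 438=33752843023 / 15525367929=2.17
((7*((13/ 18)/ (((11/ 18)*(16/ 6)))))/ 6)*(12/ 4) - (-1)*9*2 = 3441/ 176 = 19.55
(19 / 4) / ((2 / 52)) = 247 / 2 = 123.50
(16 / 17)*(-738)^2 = 8714304 / 17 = 512606.12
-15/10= -3/2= -1.50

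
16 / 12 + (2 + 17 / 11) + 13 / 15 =316 / 55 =5.75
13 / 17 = 0.76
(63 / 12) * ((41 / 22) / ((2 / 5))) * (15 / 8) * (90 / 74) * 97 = 281869875 / 52096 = 5410.59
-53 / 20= -2.65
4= 4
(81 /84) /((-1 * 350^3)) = -27 /1200500000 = -0.00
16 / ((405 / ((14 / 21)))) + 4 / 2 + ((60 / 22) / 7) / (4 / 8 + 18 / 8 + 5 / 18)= 21975766 / 10197495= 2.16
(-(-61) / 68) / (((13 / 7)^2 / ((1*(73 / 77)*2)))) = 31171 / 63206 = 0.49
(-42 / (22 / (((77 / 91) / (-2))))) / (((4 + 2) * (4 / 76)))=2.56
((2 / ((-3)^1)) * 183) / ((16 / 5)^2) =-1525 / 128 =-11.91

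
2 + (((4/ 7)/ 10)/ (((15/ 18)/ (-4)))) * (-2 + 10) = -34/ 175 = -0.19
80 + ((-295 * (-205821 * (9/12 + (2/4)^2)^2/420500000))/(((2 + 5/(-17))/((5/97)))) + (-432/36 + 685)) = 35628145418463/47314660000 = 753.00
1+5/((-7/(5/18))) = 101/126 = 0.80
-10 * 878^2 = -7708840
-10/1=-10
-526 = -526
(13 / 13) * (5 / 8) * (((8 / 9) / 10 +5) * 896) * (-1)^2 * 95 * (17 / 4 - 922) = -2236152940 / 9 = -248461437.78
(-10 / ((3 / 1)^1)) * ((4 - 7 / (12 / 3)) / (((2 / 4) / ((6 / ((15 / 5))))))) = -30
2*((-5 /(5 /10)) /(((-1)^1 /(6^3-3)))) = 4260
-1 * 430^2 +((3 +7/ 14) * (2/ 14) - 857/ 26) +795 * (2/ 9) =-7205476/ 39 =-184755.79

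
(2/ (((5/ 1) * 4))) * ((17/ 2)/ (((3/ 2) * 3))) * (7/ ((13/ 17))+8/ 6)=6953/ 3510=1.98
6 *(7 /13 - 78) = -6042 /13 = -464.77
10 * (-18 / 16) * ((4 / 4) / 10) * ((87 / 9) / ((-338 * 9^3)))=29 / 657072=0.00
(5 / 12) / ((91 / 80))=100 / 273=0.37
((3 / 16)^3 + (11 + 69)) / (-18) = -327707 / 73728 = -4.44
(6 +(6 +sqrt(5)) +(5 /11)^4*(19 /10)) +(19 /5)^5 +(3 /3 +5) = sqrt(5) +74159665293 /91506250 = 812.67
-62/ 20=-31/ 10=-3.10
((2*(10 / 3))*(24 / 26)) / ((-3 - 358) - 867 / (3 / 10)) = -80 / 42263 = -0.00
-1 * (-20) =20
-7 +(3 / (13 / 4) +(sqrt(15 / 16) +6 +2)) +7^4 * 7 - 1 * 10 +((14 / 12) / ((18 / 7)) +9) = sqrt(15) / 4 +23598961 / 1404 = 16809.35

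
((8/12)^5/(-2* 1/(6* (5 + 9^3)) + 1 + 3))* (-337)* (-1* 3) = 7915456/237789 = 33.29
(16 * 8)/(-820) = -32/205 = -0.16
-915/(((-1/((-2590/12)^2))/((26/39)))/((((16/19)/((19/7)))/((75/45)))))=5728717400/1083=5289674.42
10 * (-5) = -50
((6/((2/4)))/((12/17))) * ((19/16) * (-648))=-26163/2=-13081.50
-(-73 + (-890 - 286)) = 1249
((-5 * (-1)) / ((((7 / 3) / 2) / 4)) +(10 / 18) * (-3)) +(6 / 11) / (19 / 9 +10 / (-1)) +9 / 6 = 554585 / 32802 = 16.91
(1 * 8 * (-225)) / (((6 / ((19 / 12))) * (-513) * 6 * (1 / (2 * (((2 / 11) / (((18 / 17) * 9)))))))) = 425 / 72171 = 0.01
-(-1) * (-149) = -149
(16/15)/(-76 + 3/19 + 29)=-152/6675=-0.02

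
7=7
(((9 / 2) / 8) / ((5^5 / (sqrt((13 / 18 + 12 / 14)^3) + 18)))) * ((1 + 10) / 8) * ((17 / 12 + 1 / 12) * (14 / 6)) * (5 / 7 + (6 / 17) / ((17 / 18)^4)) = 25191618353 * sqrt(2786) / 667900732800000 + 10253874807 / 567942800000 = 0.02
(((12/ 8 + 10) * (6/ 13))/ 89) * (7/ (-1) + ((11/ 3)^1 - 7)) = -713/ 1157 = -0.62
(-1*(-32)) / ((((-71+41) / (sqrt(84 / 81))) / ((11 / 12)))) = -88*sqrt(21) / 405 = -1.00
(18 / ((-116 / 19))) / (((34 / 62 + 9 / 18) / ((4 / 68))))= -5301 / 32045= -0.17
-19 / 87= -0.22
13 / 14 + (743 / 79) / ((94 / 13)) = 57941 / 25991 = 2.23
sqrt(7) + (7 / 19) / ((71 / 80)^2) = 44800 / 95779 + sqrt(7) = 3.11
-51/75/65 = -17/1625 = -0.01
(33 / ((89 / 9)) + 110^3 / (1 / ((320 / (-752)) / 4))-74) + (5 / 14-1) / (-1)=-8296230515 / 58562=-141665.76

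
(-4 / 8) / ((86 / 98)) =-49 / 86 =-0.57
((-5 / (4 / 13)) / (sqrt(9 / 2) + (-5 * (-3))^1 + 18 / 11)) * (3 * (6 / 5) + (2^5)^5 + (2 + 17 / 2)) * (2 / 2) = -2926954333303 / 87852 + 527811437153 * sqrt(2) / 175704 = -29068607.28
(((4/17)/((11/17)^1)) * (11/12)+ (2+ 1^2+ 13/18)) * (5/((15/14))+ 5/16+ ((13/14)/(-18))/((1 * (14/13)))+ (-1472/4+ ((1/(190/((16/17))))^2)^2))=-1272214648906912767677/864014804330580000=-1472.45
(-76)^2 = 5776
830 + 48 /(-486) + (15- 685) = 12952 /81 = 159.90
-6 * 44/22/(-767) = 12/767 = 0.02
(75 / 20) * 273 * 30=61425 / 2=30712.50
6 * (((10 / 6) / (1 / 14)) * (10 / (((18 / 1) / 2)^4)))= 1400 / 6561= 0.21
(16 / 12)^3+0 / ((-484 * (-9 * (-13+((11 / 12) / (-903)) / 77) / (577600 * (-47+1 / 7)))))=64 / 27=2.37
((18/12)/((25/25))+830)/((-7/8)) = -6652/7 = -950.29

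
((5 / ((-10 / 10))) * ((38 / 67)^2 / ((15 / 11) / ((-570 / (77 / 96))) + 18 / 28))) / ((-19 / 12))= 116444160 / 73471463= 1.58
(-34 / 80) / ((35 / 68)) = -289 / 350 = -0.83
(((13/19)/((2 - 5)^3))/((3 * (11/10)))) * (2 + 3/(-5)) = -182/16929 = -0.01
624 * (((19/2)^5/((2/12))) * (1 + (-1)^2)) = 579407166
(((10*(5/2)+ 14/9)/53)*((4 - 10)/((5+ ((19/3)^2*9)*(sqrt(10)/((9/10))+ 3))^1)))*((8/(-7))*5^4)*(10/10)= -8776080000/1597050007+ 3235462500*sqrt(10)/1597050007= 0.91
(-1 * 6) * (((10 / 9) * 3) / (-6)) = 3.33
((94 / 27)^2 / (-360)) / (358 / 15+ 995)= -2209 / 66847842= -0.00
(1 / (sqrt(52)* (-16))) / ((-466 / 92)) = 23* sqrt(13) / 48464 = 0.00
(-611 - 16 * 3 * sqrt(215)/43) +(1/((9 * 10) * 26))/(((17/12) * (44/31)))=-89120429/145860 - 48 * sqrt(215)/43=-627.37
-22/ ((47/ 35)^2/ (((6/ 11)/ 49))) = -0.14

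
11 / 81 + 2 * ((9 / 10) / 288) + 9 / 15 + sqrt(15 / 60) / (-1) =3137 / 12960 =0.24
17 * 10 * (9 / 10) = 153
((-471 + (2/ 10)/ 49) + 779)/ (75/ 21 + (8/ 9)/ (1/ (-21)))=-226383/ 11095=-20.40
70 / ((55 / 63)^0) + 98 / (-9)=59.11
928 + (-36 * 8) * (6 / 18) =832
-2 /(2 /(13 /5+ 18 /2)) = -58 /5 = -11.60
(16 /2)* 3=24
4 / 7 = 0.57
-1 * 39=-39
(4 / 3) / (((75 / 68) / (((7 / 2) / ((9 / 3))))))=1.41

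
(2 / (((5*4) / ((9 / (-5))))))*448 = -80.64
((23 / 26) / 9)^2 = 529 / 54756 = 0.01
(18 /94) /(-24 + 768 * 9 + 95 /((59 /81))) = 177 /6487363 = 0.00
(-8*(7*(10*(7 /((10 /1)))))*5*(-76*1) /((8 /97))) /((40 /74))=3341359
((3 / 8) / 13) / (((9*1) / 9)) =3 / 104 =0.03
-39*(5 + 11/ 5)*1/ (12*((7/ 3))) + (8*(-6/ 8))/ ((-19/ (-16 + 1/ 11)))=-110109/ 7315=-15.05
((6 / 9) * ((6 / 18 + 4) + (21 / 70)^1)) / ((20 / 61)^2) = 517219 / 18000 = 28.73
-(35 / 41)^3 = -0.62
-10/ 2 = -5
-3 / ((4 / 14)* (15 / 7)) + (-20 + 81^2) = 65361 / 10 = 6536.10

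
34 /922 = 17 /461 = 0.04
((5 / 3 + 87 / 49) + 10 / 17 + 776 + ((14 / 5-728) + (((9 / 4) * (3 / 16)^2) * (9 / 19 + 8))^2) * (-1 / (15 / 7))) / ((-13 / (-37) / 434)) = 30332953628375697167 / 21959815987200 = 1381293.62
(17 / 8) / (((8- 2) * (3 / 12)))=17 / 12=1.42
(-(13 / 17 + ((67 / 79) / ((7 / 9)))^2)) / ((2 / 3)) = -15235305 / 5198753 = -2.93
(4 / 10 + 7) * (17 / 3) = 629 / 15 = 41.93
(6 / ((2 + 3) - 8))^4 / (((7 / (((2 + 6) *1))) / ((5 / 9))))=640 / 63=10.16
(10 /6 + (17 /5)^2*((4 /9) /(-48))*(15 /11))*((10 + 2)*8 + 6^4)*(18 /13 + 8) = 19865.58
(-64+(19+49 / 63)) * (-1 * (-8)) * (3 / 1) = -3184 / 3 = -1061.33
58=58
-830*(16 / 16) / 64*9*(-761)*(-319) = -906704865 / 32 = -28334527.03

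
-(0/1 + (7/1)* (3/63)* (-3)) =1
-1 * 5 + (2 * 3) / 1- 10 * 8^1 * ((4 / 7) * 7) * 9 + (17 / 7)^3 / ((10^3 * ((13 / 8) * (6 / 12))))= -1604672799 / 557375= -2878.98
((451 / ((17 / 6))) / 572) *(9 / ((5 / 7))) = 7749 / 2210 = 3.51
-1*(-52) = 52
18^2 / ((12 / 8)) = 216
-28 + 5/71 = -1983/71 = -27.93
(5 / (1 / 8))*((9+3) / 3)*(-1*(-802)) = 128320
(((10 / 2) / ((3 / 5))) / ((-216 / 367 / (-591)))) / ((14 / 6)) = 1807475 / 504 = 3586.26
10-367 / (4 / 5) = -1795 / 4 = -448.75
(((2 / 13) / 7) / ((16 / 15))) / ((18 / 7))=5 / 624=0.01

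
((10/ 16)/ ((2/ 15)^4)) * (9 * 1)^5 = 14946778125/ 128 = 116771704.10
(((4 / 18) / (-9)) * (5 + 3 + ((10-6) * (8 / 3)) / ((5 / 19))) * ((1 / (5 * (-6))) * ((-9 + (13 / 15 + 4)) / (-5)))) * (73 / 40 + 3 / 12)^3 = 1613011127 / 5467500000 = 0.30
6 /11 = 0.55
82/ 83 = 0.99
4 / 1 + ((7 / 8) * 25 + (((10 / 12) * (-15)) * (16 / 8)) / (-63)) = 13241 / 504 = 26.27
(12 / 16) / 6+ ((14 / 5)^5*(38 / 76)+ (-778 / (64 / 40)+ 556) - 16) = 139.93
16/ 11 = 1.45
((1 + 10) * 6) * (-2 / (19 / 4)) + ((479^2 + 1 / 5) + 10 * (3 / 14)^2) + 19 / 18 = 9611338294 / 41895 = 229414.93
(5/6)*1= 5/6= 0.83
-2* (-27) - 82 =-28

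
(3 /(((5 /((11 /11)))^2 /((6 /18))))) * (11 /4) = 11 /100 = 0.11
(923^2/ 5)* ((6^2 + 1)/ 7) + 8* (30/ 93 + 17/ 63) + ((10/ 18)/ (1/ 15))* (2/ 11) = 96739765567/ 107415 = 900616.91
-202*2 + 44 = -360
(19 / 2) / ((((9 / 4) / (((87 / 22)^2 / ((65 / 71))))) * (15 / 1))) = 1134509 / 235950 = 4.81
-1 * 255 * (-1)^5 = 255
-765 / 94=-8.14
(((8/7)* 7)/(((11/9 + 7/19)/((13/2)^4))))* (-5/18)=-2713295/1088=-2493.84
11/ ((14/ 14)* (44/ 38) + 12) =0.84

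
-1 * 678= -678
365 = 365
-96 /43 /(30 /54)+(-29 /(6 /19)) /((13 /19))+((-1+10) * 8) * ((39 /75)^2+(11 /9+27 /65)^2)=74.32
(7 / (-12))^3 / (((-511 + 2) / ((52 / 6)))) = 4459 / 1319328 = 0.00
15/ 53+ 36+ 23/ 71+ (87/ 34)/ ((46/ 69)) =10349279/ 255884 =40.45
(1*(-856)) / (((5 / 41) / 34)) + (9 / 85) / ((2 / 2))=-20285479 / 85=-238652.69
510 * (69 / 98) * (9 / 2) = 158355 / 98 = 1615.87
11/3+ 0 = 11/3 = 3.67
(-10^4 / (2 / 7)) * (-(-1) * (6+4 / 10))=-224000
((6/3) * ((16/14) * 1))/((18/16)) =128/63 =2.03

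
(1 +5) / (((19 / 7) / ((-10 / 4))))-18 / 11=-1497 / 209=-7.16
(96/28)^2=576/49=11.76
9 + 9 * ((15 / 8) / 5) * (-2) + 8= 41 / 4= 10.25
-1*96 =-96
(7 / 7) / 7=0.14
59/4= 14.75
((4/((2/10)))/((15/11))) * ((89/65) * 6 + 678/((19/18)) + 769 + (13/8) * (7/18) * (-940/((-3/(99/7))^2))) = -1493933969/8645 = -172809.02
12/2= 6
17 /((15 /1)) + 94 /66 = 422 /165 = 2.56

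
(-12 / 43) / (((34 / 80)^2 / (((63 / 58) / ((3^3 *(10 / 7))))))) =-15680 / 360383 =-0.04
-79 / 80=-0.99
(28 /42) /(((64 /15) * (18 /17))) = 85 /576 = 0.15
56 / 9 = 6.22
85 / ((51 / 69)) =115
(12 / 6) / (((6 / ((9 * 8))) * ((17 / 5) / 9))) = 1080 / 17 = 63.53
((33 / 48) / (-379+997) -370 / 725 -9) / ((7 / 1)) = -13633957 / 10036320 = -1.36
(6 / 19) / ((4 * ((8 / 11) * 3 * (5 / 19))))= 11 / 80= 0.14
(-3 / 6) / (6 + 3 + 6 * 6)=-1 / 90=-0.01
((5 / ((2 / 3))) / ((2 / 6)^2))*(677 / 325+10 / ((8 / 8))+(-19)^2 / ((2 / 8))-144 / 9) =12636729 / 130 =97205.61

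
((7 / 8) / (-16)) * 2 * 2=-7 / 32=-0.22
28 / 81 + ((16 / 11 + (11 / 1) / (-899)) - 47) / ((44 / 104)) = -945749308 / 8811099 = -107.34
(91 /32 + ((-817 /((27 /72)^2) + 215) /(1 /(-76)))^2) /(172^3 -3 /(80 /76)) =2343138006690295 /65946249144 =35531.03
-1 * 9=-9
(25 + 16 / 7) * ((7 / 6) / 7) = 191 / 42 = 4.55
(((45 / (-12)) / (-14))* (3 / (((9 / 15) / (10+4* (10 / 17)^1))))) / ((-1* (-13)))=1125 / 884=1.27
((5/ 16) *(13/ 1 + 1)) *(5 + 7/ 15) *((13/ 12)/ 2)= 3731/ 288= 12.95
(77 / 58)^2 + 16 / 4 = 19385 / 3364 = 5.76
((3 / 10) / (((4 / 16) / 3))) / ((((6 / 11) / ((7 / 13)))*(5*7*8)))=33 / 2600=0.01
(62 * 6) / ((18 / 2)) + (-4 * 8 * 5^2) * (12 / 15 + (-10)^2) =-241796 / 3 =-80598.67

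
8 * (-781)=-6248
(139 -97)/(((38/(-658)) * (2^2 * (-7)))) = 987/38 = 25.97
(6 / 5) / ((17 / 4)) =24 / 85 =0.28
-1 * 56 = -56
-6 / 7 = -0.86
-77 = -77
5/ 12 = 0.42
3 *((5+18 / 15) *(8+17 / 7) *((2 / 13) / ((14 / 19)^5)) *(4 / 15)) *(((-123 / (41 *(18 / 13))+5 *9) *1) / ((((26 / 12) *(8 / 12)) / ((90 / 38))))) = 2573.13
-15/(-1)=15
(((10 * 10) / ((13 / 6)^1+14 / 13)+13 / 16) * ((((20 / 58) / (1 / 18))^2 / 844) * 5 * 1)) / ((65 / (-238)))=-2374326675 / 89790206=-26.44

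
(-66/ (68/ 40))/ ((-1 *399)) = 220/ 2261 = 0.10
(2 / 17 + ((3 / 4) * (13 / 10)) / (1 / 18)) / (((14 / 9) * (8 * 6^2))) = 6007 / 152320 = 0.04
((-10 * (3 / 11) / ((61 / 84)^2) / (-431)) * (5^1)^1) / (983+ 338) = 1058400 / 23304105781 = 0.00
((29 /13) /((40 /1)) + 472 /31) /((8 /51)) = 12563289 /128960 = 97.42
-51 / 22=-2.32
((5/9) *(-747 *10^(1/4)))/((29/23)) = -9545 *10^(1/4)/29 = -585.30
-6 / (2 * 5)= -3 / 5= -0.60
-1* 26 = -26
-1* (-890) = 890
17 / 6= 2.83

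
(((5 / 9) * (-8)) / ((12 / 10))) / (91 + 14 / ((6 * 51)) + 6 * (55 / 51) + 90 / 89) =-3026 / 80499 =-0.04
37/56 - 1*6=-299/56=-5.34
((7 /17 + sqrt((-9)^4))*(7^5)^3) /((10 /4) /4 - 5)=-7509285862584128 /85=-88344539559813.27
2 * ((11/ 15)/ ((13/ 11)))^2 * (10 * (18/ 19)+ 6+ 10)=14172488/ 722475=19.62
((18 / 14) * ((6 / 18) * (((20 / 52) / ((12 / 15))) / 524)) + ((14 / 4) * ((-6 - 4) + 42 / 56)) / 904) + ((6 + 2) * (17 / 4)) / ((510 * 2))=-2698249 / 1293190080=-0.00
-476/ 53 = -8.98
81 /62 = 1.31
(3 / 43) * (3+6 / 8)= 0.26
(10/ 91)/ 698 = 5/ 31759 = 0.00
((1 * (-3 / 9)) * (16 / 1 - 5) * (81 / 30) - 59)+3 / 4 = -1363 / 20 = -68.15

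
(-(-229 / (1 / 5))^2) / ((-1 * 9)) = 1311025 / 9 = 145669.44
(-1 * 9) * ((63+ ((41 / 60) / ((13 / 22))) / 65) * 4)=-9585006 / 4225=-2268.64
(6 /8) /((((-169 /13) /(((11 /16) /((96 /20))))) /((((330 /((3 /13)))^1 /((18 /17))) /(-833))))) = 3025 /225792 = 0.01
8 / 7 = 1.14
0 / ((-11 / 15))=0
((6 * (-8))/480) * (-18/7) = 9/35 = 0.26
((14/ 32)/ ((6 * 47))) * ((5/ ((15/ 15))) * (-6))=-35/ 752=-0.05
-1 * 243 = -243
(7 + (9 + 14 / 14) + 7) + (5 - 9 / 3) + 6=32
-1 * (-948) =948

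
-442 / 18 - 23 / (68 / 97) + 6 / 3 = -55.36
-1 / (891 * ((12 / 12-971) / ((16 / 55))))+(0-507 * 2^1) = -24100168942 / 23767425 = -1014.00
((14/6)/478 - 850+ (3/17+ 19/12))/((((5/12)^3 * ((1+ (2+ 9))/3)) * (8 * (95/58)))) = -223.72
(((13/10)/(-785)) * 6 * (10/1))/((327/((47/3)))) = -1222/256695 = -0.00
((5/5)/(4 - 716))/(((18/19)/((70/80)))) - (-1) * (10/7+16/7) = 3.71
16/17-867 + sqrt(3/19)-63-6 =-15896/17 + sqrt(57)/19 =-934.66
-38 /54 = -19 /27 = -0.70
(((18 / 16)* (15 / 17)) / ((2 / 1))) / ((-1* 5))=-27 / 272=-0.10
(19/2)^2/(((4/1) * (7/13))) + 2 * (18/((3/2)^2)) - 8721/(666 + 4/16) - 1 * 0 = 13375517/298480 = 44.81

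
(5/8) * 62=155/4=38.75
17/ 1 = 17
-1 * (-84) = 84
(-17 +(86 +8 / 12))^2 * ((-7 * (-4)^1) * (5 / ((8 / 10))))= 7644175 / 9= 849352.78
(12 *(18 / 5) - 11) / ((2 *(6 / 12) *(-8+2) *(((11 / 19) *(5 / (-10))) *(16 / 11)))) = 3059 / 240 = 12.75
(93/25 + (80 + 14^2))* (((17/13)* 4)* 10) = 951048/65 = 14631.51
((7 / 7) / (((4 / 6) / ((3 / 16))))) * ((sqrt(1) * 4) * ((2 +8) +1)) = 99 / 8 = 12.38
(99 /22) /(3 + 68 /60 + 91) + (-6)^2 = 102879 /2854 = 36.05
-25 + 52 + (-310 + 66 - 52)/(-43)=1457/43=33.88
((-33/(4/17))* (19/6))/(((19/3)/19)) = -10659/8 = -1332.38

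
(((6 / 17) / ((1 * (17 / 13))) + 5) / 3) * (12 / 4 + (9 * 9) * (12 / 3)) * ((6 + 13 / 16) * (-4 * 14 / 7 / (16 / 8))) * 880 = -3980847860 / 289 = -13774560.07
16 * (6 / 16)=6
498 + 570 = 1068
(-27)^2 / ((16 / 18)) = 6561 / 8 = 820.12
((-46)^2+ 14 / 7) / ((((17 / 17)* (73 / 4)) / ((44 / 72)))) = 15532 / 219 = 70.92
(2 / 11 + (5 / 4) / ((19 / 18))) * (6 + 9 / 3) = 5139 / 418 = 12.29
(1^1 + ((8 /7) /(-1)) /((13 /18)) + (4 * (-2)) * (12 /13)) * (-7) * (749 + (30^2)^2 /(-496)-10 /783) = -536480200 /10881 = -49304.31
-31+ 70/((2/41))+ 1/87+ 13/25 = 3054856/2175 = 1404.53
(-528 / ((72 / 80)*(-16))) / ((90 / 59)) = 649 / 27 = 24.04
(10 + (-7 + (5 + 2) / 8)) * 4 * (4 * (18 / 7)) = 1116 / 7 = 159.43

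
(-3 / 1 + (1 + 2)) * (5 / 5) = 0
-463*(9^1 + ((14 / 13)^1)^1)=-60653 / 13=-4665.62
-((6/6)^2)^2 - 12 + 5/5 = -12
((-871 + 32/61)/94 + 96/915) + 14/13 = -3010951/372710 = -8.08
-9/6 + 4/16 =-5/4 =-1.25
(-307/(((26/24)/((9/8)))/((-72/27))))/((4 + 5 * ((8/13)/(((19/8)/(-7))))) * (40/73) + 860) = 3832281/3864145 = 0.99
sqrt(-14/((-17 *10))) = sqrt(595)/85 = 0.29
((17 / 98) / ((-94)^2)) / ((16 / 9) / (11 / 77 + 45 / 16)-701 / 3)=-50643 / 601214676328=-0.00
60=60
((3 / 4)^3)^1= 27 / 64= 0.42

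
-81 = -81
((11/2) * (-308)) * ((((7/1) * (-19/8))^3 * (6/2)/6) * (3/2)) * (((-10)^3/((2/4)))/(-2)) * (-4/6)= -249085442375/64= -3891960037.11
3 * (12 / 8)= 9 / 2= 4.50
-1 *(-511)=511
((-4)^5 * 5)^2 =26214400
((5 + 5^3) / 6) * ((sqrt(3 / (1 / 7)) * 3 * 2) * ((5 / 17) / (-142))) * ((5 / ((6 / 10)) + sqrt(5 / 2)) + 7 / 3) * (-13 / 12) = 4225 * sqrt(210) / 28968 + 33800 * sqrt(21) / 10863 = 16.37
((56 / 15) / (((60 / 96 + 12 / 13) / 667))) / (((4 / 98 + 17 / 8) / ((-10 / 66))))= -9458176 / 84051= -112.53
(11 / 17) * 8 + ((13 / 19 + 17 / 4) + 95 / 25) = 89863 / 6460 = 13.91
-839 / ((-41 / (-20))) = -16780 / 41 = -409.27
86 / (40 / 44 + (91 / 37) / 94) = 3290188 / 35781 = 91.95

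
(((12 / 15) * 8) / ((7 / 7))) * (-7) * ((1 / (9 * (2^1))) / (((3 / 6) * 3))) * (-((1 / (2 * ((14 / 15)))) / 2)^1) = 0.44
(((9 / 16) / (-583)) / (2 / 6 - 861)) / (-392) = -0.00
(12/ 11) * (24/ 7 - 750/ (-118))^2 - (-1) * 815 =1725107257/ 1876259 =919.44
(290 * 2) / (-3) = -580 / 3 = -193.33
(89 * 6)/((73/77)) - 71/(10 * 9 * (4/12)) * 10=118171/219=539.59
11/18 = 0.61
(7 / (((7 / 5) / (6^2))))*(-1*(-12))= 2160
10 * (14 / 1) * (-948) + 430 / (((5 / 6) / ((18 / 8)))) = -131559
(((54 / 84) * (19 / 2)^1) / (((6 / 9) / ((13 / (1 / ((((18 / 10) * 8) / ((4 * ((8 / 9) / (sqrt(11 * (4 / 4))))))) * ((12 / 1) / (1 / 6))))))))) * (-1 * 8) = -9723402 * sqrt(11) / 35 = -921396.46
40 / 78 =20 / 39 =0.51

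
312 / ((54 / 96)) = 1664 / 3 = 554.67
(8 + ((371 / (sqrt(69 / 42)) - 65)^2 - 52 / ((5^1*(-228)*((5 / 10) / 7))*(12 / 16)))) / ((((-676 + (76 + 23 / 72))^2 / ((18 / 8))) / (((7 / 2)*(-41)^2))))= 13197541318018344 / 4073393523865 - 3309790695120*sqrt(322) / 42877826567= 1854.79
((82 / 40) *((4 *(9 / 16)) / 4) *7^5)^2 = 38462112379089 / 102400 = 375606566.20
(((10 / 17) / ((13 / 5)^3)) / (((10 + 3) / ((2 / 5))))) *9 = 4500 / 485537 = 0.01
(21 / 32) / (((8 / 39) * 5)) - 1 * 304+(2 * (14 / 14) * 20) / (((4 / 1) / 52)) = 277299 / 1280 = 216.64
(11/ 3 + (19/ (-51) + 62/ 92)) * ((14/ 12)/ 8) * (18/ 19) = 65163/ 118864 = 0.55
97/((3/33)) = 1067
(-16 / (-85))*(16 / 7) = 0.43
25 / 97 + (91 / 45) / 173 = 0.27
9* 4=36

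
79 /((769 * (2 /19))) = 1501 /1538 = 0.98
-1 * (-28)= 28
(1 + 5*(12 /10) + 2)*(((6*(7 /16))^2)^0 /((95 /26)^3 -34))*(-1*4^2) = -843648 /86597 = -9.74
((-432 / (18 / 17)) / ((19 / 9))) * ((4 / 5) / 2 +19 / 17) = -27864 / 95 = -293.31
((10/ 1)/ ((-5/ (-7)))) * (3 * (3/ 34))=63/ 17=3.71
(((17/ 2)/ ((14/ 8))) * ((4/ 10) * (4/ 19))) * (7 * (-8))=-2176/ 95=-22.91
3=3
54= 54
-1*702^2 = -492804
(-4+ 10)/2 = 3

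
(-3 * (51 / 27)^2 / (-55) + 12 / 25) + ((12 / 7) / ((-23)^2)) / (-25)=18544763 / 27494775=0.67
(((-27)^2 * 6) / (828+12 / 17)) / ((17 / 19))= 13851 / 2348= 5.90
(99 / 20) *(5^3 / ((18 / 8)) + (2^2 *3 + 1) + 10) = 7777 / 20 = 388.85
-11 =-11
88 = 88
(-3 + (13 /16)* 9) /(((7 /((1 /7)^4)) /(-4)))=-69 /67228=-0.00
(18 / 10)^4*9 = 59049 / 625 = 94.48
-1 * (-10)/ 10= 1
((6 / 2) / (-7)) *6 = -18 / 7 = -2.57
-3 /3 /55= -1 /55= -0.02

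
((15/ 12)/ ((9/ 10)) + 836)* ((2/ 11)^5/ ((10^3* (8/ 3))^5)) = 406971/ 329832448000000000000000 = 0.00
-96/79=-1.22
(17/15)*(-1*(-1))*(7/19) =119/285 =0.42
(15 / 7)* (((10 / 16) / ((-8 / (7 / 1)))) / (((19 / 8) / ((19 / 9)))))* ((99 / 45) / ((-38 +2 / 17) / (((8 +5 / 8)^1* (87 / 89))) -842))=16269 / 6009424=0.00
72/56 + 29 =212/7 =30.29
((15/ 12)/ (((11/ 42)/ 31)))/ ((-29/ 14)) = -22785/ 319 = -71.43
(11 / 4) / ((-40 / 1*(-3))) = 11 / 480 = 0.02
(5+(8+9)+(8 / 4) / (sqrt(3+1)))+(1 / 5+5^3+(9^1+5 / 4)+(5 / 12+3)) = 2428 / 15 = 161.87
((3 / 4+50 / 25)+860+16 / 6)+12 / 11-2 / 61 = 866.47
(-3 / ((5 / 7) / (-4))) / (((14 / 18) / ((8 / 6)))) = 144 / 5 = 28.80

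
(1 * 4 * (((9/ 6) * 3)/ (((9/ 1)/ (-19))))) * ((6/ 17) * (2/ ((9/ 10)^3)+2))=-262808/ 4131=-63.62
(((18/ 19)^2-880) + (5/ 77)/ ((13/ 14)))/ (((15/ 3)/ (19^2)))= -45378298/ 715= -63466.15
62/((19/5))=310/19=16.32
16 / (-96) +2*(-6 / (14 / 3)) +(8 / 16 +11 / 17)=-568 / 357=-1.59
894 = 894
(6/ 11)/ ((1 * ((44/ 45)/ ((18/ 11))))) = 0.91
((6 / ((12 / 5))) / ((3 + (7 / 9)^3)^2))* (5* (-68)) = -9034497 / 128018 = -70.57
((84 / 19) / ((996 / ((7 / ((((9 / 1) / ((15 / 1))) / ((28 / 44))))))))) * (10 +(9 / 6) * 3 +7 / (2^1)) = 10290 / 17347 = 0.59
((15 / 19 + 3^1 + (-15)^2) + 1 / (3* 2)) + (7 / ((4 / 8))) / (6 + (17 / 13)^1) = 230.87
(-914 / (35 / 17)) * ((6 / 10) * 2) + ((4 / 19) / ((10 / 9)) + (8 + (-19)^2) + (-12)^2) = -19.54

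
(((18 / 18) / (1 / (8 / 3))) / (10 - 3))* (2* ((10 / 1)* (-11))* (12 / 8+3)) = -2640 / 7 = -377.14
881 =881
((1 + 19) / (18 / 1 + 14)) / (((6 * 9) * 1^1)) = 5 / 432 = 0.01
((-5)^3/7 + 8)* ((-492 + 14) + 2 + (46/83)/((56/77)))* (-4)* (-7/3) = 3628917/83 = 43721.89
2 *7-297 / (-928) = 13289 / 928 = 14.32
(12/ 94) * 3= 18/ 47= 0.38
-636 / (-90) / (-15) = -106 / 225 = -0.47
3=3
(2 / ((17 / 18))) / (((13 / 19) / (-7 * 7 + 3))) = -31464 / 221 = -142.37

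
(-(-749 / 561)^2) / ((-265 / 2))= 1122002 / 83401065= 0.01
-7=-7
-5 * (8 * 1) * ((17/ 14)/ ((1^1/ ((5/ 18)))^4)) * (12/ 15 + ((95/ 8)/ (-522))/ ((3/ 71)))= -24873125/ 328784832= -0.08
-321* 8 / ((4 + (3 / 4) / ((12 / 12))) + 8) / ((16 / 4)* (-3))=856 / 51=16.78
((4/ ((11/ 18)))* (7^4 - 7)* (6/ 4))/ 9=2611.64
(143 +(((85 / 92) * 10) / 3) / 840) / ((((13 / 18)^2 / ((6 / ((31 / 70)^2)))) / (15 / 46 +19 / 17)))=17686068181425 / 1460544137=12109.23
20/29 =0.69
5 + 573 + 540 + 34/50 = 27967/25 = 1118.68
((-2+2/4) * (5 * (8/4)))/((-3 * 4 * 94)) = 0.01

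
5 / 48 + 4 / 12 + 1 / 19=149 / 304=0.49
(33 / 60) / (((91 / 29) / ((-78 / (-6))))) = 319 / 140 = 2.28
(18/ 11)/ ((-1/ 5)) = -8.18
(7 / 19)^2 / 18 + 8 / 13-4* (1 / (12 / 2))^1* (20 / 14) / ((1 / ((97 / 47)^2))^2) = -48058734030653 / 2885443209558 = -16.66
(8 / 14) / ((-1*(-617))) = 4 / 4319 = 0.00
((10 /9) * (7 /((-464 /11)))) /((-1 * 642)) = 385 /1340496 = 0.00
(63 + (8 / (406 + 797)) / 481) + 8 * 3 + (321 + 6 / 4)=473908633 / 1157286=409.50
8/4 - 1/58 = 115/58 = 1.98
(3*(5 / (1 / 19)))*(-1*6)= -1710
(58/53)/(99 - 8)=0.01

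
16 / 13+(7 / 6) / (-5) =1.00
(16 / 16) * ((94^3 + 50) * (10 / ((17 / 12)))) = 99676080 / 17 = 5863298.82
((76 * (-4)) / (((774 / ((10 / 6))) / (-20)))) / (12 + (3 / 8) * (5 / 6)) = 243200 / 228717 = 1.06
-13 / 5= -2.60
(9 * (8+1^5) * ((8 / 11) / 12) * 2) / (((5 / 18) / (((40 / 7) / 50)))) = 4.04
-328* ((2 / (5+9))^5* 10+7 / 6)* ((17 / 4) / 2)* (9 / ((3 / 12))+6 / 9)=-4512374515 / 151263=-29831.32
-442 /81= -5.46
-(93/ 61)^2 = -8649/ 3721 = -2.32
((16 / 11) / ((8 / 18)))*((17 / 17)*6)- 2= 194 / 11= 17.64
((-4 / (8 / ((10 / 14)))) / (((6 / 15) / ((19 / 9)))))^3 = -107171875 / 16003008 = -6.70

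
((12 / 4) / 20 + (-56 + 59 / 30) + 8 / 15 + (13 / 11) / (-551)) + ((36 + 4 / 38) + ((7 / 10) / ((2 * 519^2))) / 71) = -3998323487645 / 231828776982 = -17.25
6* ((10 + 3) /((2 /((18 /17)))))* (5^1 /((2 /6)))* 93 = 979290 /17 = 57605.29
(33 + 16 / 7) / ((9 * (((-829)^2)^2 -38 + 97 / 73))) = 949 / 114321504379572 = 0.00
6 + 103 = 109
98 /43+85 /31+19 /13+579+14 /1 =10388433 /17329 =599.48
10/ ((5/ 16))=32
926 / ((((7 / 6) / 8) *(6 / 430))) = 3185440 / 7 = 455062.86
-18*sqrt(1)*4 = -72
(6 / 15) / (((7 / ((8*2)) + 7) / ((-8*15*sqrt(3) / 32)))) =-24*sqrt(3) / 119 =-0.35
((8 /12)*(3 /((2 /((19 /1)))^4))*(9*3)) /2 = 3518667 /16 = 219916.69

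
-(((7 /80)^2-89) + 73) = 102351 /6400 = 15.99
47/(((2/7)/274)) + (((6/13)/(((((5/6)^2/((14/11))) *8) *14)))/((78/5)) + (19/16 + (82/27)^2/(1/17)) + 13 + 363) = 4944567462413/108416880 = 45606.99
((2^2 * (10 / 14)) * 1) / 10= 2 / 7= 0.29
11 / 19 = 0.58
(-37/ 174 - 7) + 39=5531/ 174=31.79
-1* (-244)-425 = -181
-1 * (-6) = 6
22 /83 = 0.27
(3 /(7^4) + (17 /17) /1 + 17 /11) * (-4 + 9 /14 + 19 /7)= -605349 /369754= -1.64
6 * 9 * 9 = 486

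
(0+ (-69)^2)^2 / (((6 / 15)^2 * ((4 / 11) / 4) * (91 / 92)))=143369540325 / 91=1575489454.12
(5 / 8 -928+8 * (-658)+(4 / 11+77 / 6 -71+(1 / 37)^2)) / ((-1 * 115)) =2258552663 / 41562840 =54.34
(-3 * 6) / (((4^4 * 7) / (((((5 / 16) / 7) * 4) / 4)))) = -45 / 100352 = -0.00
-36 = -36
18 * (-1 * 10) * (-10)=1800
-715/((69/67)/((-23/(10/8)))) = 38324/3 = 12774.67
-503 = -503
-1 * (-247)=247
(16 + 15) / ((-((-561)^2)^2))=-31 / 99049307841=-0.00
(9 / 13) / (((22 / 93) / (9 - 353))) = -1006.74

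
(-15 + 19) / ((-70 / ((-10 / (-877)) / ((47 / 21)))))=-12 / 41219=-0.00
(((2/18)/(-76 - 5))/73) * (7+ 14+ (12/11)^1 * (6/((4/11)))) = -13/17739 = -0.00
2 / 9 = 0.22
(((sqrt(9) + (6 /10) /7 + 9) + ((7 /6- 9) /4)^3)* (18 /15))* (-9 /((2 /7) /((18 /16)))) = -19923723 /102400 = -194.57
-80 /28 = -20 /7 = -2.86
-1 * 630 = -630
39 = 39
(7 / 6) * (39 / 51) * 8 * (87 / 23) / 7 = 1508 / 391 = 3.86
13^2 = 169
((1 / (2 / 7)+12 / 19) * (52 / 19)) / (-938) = -2041 / 169309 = -0.01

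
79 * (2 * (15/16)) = 1185/8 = 148.12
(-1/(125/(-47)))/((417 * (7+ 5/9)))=141/1181500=0.00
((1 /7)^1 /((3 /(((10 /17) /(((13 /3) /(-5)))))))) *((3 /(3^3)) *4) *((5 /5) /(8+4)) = -0.00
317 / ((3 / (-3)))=-317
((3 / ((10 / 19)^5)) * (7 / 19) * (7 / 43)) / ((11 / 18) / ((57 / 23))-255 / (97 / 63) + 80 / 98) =-46710758333043 / 1725307105150000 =-0.03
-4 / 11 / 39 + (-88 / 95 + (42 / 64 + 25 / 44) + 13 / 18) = 1.01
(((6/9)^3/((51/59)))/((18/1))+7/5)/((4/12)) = 87931/20655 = 4.26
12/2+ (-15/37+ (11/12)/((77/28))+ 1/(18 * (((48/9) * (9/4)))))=47413/7992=5.93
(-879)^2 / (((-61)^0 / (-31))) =-23951871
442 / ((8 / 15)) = 3315 / 4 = 828.75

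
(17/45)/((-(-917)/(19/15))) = 323/618975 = 0.00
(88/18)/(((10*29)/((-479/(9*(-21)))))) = 10538/246645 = 0.04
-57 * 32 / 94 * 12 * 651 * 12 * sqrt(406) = -85494528 * sqrt(406) / 47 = -36652489.49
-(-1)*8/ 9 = 8/ 9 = 0.89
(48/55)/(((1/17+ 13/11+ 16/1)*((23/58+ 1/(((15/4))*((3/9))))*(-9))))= -1972/419523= -0.00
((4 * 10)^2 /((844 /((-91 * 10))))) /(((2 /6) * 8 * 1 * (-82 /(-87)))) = -5937750 /8651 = -686.37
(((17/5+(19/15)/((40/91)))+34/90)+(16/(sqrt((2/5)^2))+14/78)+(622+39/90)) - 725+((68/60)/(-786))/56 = -2391590291/42915600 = -55.73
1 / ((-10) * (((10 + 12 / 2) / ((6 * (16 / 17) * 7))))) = -21 / 85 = -0.25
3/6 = 1/2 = 0.50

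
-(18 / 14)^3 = -729 / 343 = -2.13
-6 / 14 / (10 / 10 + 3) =-3 / 28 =-0.11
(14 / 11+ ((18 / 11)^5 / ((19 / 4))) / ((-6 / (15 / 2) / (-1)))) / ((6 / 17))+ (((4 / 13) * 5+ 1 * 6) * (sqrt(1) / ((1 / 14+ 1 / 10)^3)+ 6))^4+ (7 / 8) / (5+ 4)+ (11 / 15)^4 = 41969161268598722776334272871268929 / 7431311656637051040000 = 5647611512984.42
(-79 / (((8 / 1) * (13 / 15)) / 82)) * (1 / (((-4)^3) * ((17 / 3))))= 145755 / 56576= 2.58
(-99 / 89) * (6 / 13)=-594 / 1157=-0.51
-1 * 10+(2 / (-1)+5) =-7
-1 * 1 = -1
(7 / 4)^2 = 49 / 16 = 3.06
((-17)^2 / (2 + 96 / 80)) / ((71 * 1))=1445 / 1136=1.27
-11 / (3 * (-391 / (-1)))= -11 / 1173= -0.01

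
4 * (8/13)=32/13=2.46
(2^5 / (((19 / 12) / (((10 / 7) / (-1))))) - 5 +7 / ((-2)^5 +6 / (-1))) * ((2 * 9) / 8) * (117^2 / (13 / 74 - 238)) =41294880783 / 9362668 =4410.59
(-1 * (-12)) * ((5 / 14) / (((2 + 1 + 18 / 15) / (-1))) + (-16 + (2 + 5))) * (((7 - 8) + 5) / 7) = -21368 / 343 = -62.30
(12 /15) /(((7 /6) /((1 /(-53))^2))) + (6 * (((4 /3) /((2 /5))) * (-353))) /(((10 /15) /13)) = -13535026026 /98315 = -137670.00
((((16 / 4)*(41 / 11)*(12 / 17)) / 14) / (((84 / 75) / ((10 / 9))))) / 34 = 10250 / 467313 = 0.02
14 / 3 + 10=44 / 3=14.67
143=143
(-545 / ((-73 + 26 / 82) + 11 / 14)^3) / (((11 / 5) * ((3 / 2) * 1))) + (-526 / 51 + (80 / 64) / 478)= -777336940631080895743 / 75391534982313492888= -10.31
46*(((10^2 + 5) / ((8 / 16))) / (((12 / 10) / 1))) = 8050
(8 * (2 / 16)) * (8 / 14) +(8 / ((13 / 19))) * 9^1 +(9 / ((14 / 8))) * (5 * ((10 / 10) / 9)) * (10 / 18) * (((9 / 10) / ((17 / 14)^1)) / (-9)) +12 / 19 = 28121092 / 264537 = 106.30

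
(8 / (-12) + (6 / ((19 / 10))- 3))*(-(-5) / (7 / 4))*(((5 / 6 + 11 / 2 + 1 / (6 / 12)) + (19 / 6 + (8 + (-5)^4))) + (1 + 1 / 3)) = -1123750 / 1197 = -938.81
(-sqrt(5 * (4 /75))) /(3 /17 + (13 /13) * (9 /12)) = -0.56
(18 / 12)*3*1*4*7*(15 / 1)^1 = 1890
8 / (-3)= -8 / 3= -2.67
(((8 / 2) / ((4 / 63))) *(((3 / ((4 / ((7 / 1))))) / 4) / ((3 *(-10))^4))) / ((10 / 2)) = 49 / 2400000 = 0.00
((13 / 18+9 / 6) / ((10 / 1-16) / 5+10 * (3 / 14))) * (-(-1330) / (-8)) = -391.84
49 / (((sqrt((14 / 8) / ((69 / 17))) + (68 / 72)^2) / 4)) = 24830064 / 51763 -3429216*sqrt(8211) / 879971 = 126.57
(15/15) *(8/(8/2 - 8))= -2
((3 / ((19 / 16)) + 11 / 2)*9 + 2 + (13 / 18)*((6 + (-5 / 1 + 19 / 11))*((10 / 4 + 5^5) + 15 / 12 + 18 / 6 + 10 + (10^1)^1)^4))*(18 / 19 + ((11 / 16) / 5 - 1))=16495010074939.77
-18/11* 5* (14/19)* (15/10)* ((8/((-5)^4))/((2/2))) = -3024/26125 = -0.12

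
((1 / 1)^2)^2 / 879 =0.00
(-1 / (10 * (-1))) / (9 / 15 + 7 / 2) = 0.02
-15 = -15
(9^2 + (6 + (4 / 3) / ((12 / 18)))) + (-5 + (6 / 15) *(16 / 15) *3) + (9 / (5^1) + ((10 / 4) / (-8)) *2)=86.46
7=7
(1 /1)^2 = 1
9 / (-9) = -1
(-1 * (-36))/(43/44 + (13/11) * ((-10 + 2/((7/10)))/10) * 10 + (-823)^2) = 1008/18965003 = 0.00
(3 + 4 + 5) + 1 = 13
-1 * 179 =-179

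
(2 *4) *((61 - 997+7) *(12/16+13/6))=-21676.67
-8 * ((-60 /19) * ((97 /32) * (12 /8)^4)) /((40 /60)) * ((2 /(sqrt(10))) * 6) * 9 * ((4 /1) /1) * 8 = 3818502 * sqrt(10) /19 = 635534.92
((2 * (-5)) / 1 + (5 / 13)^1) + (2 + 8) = 5 / 13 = 0.38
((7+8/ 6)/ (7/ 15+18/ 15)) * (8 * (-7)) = -280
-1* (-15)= 15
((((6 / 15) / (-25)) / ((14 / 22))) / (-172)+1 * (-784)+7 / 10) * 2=-58943314 / 37625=-1566.60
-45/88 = -0.51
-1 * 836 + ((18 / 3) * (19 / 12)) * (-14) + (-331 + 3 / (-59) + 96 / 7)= -531257 / 413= -1286.34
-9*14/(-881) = 126/881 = 0.14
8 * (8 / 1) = 64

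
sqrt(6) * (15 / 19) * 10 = 150 * sqrt(6) / 19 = 19.34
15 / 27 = 5 / 9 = 0.56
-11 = -11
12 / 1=12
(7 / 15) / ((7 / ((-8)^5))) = -32768 / 15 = -2184.53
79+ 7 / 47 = 3720 / 47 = 79.15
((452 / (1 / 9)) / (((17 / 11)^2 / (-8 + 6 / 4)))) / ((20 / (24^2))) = -460725408 / 1445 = -318841.11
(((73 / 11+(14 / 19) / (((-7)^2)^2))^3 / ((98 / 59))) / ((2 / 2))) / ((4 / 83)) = 527353819752117680459 / 144413331018763576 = 3651.70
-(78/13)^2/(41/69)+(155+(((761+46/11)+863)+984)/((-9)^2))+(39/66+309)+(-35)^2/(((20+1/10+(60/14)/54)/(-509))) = -9431686679489/309612402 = -30462.88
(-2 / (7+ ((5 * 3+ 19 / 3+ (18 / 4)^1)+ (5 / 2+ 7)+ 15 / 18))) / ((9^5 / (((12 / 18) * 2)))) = -16 / 15293691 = -0.00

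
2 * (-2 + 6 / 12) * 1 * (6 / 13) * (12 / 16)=-27 / 26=-1.04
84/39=28/13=2.15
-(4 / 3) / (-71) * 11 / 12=11 / 639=0.02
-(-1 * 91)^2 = -8281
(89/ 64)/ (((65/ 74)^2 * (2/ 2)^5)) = 121841/ 67600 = 1.80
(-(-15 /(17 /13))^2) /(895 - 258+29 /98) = -0.21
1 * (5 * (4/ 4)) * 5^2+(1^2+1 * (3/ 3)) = 127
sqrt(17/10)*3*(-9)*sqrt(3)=-60.97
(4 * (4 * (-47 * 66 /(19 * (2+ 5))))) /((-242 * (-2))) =-1128 /1463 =-0.77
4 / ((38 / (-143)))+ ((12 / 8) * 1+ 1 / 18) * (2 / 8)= -5015 / 342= -14.66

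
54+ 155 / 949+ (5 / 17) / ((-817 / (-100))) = 714382989 / 13180661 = 54.20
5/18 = 0.28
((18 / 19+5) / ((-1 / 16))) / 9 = -10.57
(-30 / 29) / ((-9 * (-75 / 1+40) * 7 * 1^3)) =-2 / 4263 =-0.00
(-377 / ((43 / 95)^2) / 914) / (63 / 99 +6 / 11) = -2878975 / 1689986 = -1.70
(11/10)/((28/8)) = 11/35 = 0.31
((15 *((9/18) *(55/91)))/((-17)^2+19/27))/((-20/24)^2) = 8019/355901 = 0.02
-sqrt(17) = -4.12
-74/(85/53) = -3922/85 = -46.14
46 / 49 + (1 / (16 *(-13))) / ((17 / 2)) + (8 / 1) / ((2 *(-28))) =68903 / 86632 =0.80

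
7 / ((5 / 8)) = 56 / 5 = 11.20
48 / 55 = 0.87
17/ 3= 5.67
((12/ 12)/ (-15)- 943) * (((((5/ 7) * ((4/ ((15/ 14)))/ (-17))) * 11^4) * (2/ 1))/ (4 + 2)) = 1656892688/ 2295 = 721957.60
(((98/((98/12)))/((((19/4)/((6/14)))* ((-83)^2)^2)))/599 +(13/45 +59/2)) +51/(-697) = 414575305643673017/13951380998104830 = 29.72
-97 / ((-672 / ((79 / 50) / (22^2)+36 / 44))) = 1928263 / 16262400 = 0.12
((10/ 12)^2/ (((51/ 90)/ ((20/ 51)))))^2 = 1562500/ 6765201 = 0.23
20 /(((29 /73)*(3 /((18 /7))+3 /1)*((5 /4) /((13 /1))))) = 91104 /725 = 125.66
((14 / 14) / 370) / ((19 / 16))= 8 / 3515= 0.00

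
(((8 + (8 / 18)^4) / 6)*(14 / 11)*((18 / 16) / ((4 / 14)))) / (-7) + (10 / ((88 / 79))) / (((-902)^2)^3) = -49710752422356743629063 / 51825163962845277556992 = -0.96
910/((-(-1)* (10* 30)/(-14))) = -637/15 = -42.47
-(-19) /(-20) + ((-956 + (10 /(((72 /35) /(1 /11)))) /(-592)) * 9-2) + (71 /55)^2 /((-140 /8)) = -2157891206951 /250712000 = -8607.05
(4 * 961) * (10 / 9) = 38440 / 9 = 4271.11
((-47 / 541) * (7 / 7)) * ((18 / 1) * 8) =-6768 / 541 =-12.51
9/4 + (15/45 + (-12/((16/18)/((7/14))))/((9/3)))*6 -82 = -365/4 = -91.25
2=2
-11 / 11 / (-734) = 1 / 734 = 0.00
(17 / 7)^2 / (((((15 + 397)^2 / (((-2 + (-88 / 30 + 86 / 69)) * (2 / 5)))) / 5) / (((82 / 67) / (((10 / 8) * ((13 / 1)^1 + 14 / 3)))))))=-284376 / 20026874525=-0.00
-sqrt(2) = -1.41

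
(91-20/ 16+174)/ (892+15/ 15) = 1055/ 3572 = 0.30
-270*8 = -2160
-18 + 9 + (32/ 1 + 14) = 37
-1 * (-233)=233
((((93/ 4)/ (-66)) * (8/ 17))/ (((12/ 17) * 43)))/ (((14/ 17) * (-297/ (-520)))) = -34255/ 2950101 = -0.01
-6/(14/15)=-45/7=-6.43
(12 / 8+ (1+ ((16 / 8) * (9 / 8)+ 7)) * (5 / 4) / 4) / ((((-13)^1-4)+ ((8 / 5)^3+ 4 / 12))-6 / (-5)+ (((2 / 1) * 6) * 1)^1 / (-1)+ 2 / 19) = -0.20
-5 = -5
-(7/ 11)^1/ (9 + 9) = -7/ 198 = -0.04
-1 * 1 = -1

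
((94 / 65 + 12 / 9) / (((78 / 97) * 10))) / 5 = 26287 / 380250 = 0.07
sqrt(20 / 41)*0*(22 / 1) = 0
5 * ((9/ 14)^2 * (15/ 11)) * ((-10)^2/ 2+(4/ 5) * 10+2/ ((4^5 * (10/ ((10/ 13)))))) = 2345247675/ 14350336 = 163.43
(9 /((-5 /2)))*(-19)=342 /5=68.40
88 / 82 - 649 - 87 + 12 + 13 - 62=-31649 / 41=-771.93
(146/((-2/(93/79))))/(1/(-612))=52593.27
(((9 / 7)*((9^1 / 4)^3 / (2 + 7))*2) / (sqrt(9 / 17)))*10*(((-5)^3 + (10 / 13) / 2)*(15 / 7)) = -7381125*sqrt(17) / 2548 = -11943.94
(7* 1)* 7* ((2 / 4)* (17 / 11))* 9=7497 / 22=340.77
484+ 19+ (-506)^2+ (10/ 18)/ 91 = 210105446/ 819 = 256539.01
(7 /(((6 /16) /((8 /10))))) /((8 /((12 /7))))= 16 /5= 3.20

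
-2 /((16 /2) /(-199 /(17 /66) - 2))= 193.65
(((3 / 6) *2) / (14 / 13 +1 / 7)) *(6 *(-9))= -1638 / 37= -44.27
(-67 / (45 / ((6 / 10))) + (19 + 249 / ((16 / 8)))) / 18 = 21391 / 2700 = 7.92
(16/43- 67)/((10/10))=-2865/43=-66.63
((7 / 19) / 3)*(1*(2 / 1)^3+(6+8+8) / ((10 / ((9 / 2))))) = 1253 / 570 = 2.20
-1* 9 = -9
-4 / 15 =-0.27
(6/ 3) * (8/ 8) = 2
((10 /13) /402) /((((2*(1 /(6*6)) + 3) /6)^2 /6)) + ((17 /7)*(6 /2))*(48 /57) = 433097904 /70085015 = 6.18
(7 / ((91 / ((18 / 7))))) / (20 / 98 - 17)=-126 / 10699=-0.01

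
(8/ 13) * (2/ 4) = 4/ 13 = 0.31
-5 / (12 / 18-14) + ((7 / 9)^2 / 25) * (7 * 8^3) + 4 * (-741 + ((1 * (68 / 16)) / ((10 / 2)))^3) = -465660017 / 162000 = -2874.44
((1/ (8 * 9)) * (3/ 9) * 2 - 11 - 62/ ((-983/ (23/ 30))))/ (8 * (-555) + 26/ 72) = 5808437/ 2356649115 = 0.00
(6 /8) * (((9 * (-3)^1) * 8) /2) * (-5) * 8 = 3240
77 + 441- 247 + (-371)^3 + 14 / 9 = -459580846 / 9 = -51064538.44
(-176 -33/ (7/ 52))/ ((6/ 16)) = -23584/ 21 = -1123.05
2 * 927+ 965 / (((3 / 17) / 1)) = 21967 / 3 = 7322.33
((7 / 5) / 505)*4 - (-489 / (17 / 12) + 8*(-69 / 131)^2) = 252642629936 / 736635925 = 342.97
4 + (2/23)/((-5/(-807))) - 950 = -107176/115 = -931.97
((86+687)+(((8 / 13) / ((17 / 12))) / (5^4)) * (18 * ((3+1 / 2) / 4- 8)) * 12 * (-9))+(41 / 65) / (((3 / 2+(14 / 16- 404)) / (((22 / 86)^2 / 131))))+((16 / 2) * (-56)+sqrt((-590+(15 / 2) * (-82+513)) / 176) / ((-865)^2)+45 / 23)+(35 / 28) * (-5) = sqrt(116270) / 65843800+192168614125562387 / 581741611132500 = 330.33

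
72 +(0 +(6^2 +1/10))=1081/10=108.10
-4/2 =-2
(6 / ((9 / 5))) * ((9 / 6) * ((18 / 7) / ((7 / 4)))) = 360 / 49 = 7.35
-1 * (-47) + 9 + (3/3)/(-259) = 14503/259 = 56.00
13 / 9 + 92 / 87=653 / 261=2.50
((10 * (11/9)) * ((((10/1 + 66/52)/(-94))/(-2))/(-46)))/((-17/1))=16115/17200872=0.00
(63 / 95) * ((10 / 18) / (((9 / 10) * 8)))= 35 / 684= 0.05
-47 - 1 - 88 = -136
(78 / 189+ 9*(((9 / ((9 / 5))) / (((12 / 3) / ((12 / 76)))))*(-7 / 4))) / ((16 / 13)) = -671203 / 306432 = -2.19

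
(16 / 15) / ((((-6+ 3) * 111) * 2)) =-8 / 4995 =-0.00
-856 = -856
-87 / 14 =-6.21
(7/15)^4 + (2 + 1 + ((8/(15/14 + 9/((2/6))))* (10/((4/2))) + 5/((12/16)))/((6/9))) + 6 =140495156/6631875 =21.18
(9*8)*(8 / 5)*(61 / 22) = 319.42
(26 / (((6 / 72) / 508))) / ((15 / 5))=52832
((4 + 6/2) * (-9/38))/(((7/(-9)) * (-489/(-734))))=9909/3097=3.20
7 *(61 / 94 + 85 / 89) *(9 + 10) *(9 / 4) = 16062543 / 33464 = 479.99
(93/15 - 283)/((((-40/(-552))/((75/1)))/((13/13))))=-286488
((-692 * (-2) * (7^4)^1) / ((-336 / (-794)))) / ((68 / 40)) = 235575830 / 51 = 4619133.92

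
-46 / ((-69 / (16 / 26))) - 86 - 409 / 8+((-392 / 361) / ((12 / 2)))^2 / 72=-150088241477 / 1097824104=-136.71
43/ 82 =0.52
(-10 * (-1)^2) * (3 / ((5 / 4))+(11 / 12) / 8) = -1207 / 48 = -25.15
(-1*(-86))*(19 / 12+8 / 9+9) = 986.61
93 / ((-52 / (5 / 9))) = -155 / 156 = -0.99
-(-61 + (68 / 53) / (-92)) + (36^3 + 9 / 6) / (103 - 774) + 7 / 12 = -77904715 / 9815388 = -7.94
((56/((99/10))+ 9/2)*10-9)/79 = 1.17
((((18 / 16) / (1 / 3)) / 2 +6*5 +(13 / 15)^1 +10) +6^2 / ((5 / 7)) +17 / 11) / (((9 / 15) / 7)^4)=74874884875 / 42768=1750722.15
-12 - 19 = -31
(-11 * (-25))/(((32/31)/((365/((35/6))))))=1866975/112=16669.42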